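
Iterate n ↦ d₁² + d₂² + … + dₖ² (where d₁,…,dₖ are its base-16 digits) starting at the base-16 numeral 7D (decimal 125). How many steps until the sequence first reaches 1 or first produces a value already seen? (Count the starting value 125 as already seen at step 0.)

125 = (7,13)_16 → 7² + 13² = 49 + 169 = 218
218 = (13,10)_16 → 13² + 10² = 169 + 100 = 269
269 = (1,0,13)_16 → 1² + 0² + 13² = 1 + 0 + 169 = 170
170 = (10,10)_16 → 10² + 10² = 100 + 100 = 200
200 = (12,8)_16 → 12² + 8² = 144 + 64 = 208
208 = (13,0)_16 → 13² + 0² = 169 + 0 = 169
169 = (10,9)_16 → 10² + 9² = 100 + 81 = 181
181 = (11,5)_16 → 11² + 5² = 121 + 25 = 146
146 = (9,2)_16 → 9² + 2² = 81 + 4 = 85
85 = (5,5)_16 → 5² + 5² = 25 + 25 = 50
50 = (3,2)_16 → 3² + 2² = 9 + 4 = 13
13 = (13)_16 → 13² = 169  — 169 repeats.
That took 12 steps.

12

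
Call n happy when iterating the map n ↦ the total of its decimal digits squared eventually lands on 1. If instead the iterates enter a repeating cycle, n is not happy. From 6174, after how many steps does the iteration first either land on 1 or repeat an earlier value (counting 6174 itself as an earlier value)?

6174 → 6² + 1² + 7² + 4² = 36 + 1 + 49 + 16 = 102
102 → 1² + 0² + 2² = 1 + 0 + 4 = 5
5 → 5² = 25
25 → 2² + 5² = 4 + 25 = 29
29 → 2² + 9² = 4 + 81 = 85
85 → 8² + 5² = 64 + 25 = 89
89 → 8² + 9² = 64 + 81 = 145
145 → 1² + 4² + 5² = 1 + 16 + 25 = 42
42 → 4² + 2² = 16 + 4 = 20
20 → 2² + 0² = 4 + 0 = 4
4 → 4² = 16
16 → 1² + 6² = 1 + 36 = 37
37 → 3² + 7² = 9 + 49 = 58
58 → 5² + 8² = 25 + 64 = 89  — 89 repeats.
That took 14 steps.

14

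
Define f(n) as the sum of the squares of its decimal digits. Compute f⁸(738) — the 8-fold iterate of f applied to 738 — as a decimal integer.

738 → 7² + 3² + 8² = 49 + 9 + 64 = 122
122 → 1² + 2² + 2² = 1 + 4 + 4 = 9
9 → 9² = 81
81 → 8² + 1² = 64 + 1 = 65
65 → 6² + 5² = 36 + 25 = 61
61 → 6² + 1² = 36 + 1 = 37
37 → 3² + 7² = 9 + 49 = 58
58 → 5² + 8² = 25 + 64 = 89

89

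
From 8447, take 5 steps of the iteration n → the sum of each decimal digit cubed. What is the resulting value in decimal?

8447 → 983
983 → 1268
1268 → 737
737 → 713
713 → 371

371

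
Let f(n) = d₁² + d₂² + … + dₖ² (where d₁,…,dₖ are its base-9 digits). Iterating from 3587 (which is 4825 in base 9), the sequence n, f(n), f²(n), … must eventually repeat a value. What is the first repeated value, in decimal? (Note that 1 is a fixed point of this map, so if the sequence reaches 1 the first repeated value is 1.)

3587 = (4,8,2,5)_9 → 4² + 8² + 2² + 5² = 109
109 = (1,3,1)_9 → 1² + 3² + 1² = 11
11 = (1,2)_9 → 1² + 2² = 5
5 = (5)_9 → 5² = 25
25 = (2,7)_9 → 2² + 7² = 53
53 = (5,8)_9 → 5² + 8² = 89
89 = (1,0,8)_9 → 1² + 0² + 8² = 65
65 = (7,2)_9 → 7² + 2² = 53  — 53 already appeared earlier.

53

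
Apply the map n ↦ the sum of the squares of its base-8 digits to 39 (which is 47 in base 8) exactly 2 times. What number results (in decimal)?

2

39 = (4,7)_8 → 4² + 7² = 16 + 49 = 65
65 = (1,0,1)_8 → 1² + 0² + 1² = 1 + 0 + 1 = 2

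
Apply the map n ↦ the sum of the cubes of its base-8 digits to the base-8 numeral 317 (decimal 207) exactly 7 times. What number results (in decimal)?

8

207 = (3,1,7)_8 → 3³ + 1³ + 7³ = 27 + 1 + 343 = 371
371 = (5,6,3)_8 → 5³ + 6³ + 3³ = 125 + 216 + 27 = 368
368 = (5,6,0)_8 → 5³ + 6³ + 0³ = 125 + 216 + 0 = 341
341 = (5,2,5)_8 → 5³ + 2³ + 5³ = 125 + 8 + 125 = 258
258 = (4,0,2)_8 → 4³ + 0³ + 2³ = 64 + 0 + 8 = 72
72 = (1,1,0)_8 → 1³ + 1³ + 0³ = 1 + 1 + 0 = 2
2 = (2)_8 → 2³ = 8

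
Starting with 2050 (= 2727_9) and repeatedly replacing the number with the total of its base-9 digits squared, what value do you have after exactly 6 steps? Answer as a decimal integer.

2050 = (2,7,2,7)_9 → 106
106 = (1,2,7)_9 → 54
54 = (6,0)_9 → 36
36 = (4,0)_9 → 16
16 = (1,7)_9 → 50
50 = (5,5)_9 → 50

50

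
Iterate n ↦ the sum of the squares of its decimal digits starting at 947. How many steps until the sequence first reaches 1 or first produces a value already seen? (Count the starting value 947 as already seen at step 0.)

947 → 9² + 4² + 7² = 146
146 → 1² + 4² + 6² = 53
53 → 5² + 3² = 34
34 → 3² + 4² = 25
25 → 2² + 5² = 29
29 → 2² + 9² = 85
85 → 8² + 5² = 89
89 → 8² + 9² = 145
145 → 1² + 4² + 5² = 42
42 → 4² + 2² = 20
20 → 2² + 0² = 4
4 → 4² = 16
16 → 1² + 6² = 37
37 → 3² + 7² = 58
58 → 5² + 8² = 89  — 89 repeats.
That took 15 steps.

15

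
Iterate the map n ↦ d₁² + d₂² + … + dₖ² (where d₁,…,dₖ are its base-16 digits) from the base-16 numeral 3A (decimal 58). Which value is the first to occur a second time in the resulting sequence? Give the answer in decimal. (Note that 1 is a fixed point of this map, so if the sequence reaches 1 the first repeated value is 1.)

146

58 = (3,10)_16 → 3² + 10² = 109
109 = (6,13)_16 → 6² + 13² = 205
205 = (12,13)_16 → 12² + 13² = 313
313 = (1,3,9)_16 → 1² + 3² + 9² = 91
91 = (5,11)_16 → 5² + 11² = 146
146 = (9,2)_16 → 9² + 2² = 85
85 = (5,5)_16 → 5² + 5² = 50
50 = (3,2)_16 → 3² + 2² = 13
13 = (13)_16 → 13² = 169
169 = (10,9)_16 → 10² + 9² = 181
181 = (11,5)_16 → 11² + 5² = 146  — 146 already appeared earlier.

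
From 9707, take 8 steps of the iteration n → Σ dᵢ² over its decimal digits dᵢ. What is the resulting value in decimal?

58

9707 → 9² + 7² + 0² + 7² = 81 + 49 + 0 + 49 = 179
179 → 1² + 7² + 9² = 1 + 49 + 81 = 131
131 → 1² + 3² + 1² = 1 + 9 + 1 = 11
11 → 1² + 1² = 1 + 1 = 2
2 → 2² = 4
4 → 4² = 16
16 → 1² + 6² = 1 + 36 = 37
37 → 3² + 7² = 9 + 49 = 58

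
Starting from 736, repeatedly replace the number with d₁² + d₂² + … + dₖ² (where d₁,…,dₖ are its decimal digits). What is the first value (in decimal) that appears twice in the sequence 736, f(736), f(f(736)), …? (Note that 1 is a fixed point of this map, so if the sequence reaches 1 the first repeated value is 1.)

1

736 → 7² + 3² + 6² = 49 + 9 + 36 = 94
94 → 9² + 4² = 81 + 16 = 97
97 → 9² + 7² = 81 + 49 = 130
130 → 1² + 3² + 0² = 1 + 9 + 0 = 10
10 → 1² + 0² = 1 + 0 = 1  — reached the fixed point 1.
1 → 1, so 1 is the first repeated value.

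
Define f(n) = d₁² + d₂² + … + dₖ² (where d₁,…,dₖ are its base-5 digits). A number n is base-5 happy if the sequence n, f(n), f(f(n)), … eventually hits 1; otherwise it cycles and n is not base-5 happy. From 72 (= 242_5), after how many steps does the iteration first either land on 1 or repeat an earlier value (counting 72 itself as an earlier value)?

8

72 = (2,4,2)_5 → 2² + 4² + 2² = 4 + 16 + 4 = 24
24 = (4,4)_5 → 4² + 4² = 16 + 16 = 32
32 = (1,1,2)_5 → 1² + 1² + 2² = 1 + 1 + 4 = 6
6 = (1,1)_5 → 1² + 1² = 1 + 1 = 2
2 = (2)_5 → 2² = 4
4 = (4)_5 → 4² = 16
16 = (3,1)_5 → 3² + 1² = 9 + 1 = 10
10 = (2,0)_5 → 2² + 0² = 4 + 0 = 4  — 4 repeats.
That took 8 steps.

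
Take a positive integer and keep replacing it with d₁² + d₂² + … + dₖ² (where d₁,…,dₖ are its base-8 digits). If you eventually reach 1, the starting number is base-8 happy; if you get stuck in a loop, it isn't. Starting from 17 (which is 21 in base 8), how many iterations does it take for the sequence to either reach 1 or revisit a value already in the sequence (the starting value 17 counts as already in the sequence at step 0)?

4

17 = (2,1)_8 → 2² + 1² = 4 + 1 = 5
5 = (5)_8 → 5² = 25
25 = (3,1)_8 → 3² + 1² = 9 + 1 = 10
10 = (1,2)_8 → 1² + 2² = 1 + 4 = 5  — 5 repeats.
That took 4 steps.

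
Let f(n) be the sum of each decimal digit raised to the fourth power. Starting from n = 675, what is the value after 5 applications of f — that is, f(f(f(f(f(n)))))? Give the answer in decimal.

675 → 6⁴ + 7⁴ + 5⁴ = 4322
4322 → 4⁴ + 3⁴ + 2⁴ + 2⁴ = 369
369 → 3⁴ + 6⁴ + 9⁴ = 7938
7938 → 7⁴ + 9⁴ + 3⁴ + 8⁴ = 13139
13139 → 1⁴ + 3⁴ + 1⁴ + 3⁴ + 9⁴ = 6725

6725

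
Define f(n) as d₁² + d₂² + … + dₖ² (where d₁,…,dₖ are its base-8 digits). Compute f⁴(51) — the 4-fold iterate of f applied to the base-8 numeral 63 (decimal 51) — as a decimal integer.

25

51 = (6,3)_8 → 6² + 3² = 45
45 = (5,5)_8 → 5² + 5² = 50
50 = (6,2)_8 → 6² + 2² = 40
40 = (5,0)_8 → 5² + 0² = 25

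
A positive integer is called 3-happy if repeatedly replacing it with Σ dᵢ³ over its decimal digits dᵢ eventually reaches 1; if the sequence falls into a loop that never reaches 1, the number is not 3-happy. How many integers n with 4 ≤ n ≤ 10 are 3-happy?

1

4: 4 → 64 → 280 → 520 → 133 → 55 → 250 → 133  (repeats 133)
5: 5 → 125 → 134 → 92 → 737 → 713 → 371 → 371  (repeats 371)
6: 6 → 216 → 225 → 141 → 66 → 432 → 99 → 1458 → 702 → 351 → 153 → 153  (repeats 153)
7: 7 → 343 → 118 → 514 → 190 → 730 → 370 → 370  (repeats 370)
8: 8 → 512 → 134 → 92 → 737 → 713 → 371 → 371  (repeats 371)
9: 9 → 729 → 1080 → 513 → 153 → 153  (repeats 153)
10: 10 → 1  (reaches 1)
3-happy: 10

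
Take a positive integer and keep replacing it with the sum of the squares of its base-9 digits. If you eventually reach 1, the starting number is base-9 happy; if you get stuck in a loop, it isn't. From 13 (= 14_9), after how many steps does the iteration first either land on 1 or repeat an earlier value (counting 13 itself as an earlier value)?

13 = (1,4)_9 → 1² + 4² = 17
17 = (1,8)_9 → 1² + 8² = 65
65 = (7,2)_9 → 7² + 2² = 53
53 = (5,8)_9 → 5² + 8² = 89
89 = (1,0,8)_9 → 1² + 0² + 8² = 65  — 65 repeats.
That took 5 steps.

5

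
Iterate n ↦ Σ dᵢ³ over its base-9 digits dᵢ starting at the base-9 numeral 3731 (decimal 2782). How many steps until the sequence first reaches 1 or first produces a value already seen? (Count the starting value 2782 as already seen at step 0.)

14

2782 = (3,7,3,1)_9 → 398
398 = (4,8,2)_9 → 584
584 = (7,1,8)_9 → 856
856 = (1,1,5,1)_9 → 128
128 = (1,5,2)_9 → 134
134 = (1,5,8)_9 → 638
638 = (7,7,8)_9 → 1198
1198 = (1,5,7,1)_9 → 470
470 = (5,7,2)_9 → 476
476 = (5,7,8)_9 → 980
980 = (1,3,0,8)_9 → 540
540 = (6,6,0)_9 → 432
432 = (5,3,0)_9 → 152
152 = (1,7,8)_9 → 856  — 856 repeats.
That took 14 steps.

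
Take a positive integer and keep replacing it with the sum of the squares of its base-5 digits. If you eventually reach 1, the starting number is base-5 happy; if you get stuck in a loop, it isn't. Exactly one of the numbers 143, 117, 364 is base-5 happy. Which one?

143

143: 143 → 19 → 25 → 1  — reaches 1 (base-5 happy)
117: 117 → 29 → 17 → 13 → 13  — repeats 13 (not base-5 happy)
364: 364 → 40 → 10 → 4 → 16 → 10  — repeats 10 (not base-5 happy)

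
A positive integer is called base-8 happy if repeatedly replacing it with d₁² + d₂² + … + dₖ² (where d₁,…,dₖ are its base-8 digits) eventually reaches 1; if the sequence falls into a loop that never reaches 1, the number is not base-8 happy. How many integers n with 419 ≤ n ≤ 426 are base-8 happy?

419: 419 → 61 → 74 → 6 → 36 → 32 → 16 → 4 → 16  — not base-8 happy
420: 420 → 68 → 17 → 5 → 25 → 10 → 5  — not base-8 happy
421: 421 → 77 → 27 → 18 → 8 → 1  — base-8 happy
422: 422 → 88 → 10 → 5 → 25 → 10  — not base-8 happy
423: 423 → 101 → 42 → 29 → 34 → 20 → 20  — not base-8 happy
424: 424 → 61 → 74 → 6 → 36 → 32 → 16 → 4 → 16  — not base-8 happy
425: 425 → 62 → 85 → 30 → 45 → 50 → 40 → 25 → 10 → 5 → 25  — not base-8 happy
426: 426 → 65 → 2 → 4 → 16 → 4  — not base-8 happy
base-8 happy: 421

1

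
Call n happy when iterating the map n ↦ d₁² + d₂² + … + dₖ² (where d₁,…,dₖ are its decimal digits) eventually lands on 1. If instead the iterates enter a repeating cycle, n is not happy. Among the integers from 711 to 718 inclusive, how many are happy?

1

711: 711 → 51 → 26 → 40 → 16 → 37 → 58 → 89 → 145 → 42 → 20 → 4 → 16  (repeats 16)
712: 712 → 54 → 41 → 17 → 50 → 25 → 29 → 85 → 89 → 145 → 42 → 20 → 4 → 16 → 37 → 58 → 89  (repeats 89)
713: 713 → 59 → 106 → 37 → 58 → 89 → 145 → 42 → 20 → 4 → 16 → 37  (repeats 37)
714: 714 → 66 → 72 → 53 → 34 → 25 → 29 → 85 → 89 → 145 → 42 → 20 → 4 → 16 → 37 → 58 → 89  (repeats 89)
715: 715 → 75 → 74 → 65 → 61 → 37 → 58 → 89 → 145 → 42 → 20 → 4 → 16 → 37  (repeats 37)
716: 716 → 86 → 100 → 1  (reaches 1)
717: 717 → 99 → 162 → 41 → 17 → 50 → 25 → 29 → 85 → 89 → 145 → 42 → 20 → 4 → 16 → 37 → 58 → 89  (repeats 89)
718: 718 → 114 → 18 → 65 → 61 → 37 → 58 → 89 → 145 → 42 → 20 → 4 → 16 → 37  (repeats 37)
happy: 716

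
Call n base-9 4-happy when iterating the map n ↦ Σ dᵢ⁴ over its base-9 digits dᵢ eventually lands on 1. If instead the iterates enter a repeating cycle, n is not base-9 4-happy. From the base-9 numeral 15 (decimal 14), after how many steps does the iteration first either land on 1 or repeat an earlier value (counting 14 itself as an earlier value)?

14 = (1,5)_9 → 626
626 = (7,6,5)_9 → 4322
4322 = (5,8,3,2)_9 → 4818
4818 = (6,5,4,3)_9 → 2258
2258 = (3,0,7,8)_9 → 6578
6578 = (1,0,0,1,8)_9 → 4098
4098 = (5,5,5,3)_9 → 1956
1956 = (2,6,1,3)_9 → 1394
1394 = (1,8,1,8)_9 → 8194
8194 = (1,2,2,1,4)_9 → 290
290 = (3,5,2)_9 → 722
722 = (8,8,2)_9 → 8208
8208 = (1,2,2,3,0)_9 → 114
114 = (1,3,6)_9 → 1378
1378 = (1,8,0,1)_9 → 4098  — 4098 repeats.
That took 15 steps.

15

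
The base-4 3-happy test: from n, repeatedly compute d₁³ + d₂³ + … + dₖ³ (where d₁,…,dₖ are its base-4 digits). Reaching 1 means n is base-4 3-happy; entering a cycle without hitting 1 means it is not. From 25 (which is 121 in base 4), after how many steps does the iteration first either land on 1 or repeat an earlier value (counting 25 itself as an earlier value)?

25 = (1,2,1)_4 → 1³ + 2³ + 1³ = 1 + 8 + 1 = 10
10 = (2,2)_4 → 2³ + 2³ = 8 + 8 = 16
16 = (1,0,0)_4 → 1³ + 0³ + 0³ = 1 + 0 + 0 = 1  — reached 1.
That took 3 steps.

3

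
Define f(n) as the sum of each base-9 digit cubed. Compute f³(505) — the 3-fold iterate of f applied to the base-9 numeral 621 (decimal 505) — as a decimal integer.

91

505 = (6,2,1)_9 → 6³ + 2³ + 1³ = 225
225 = (2,7,0)_9 → 2³ + 7³ + 0³ = 351
351 = (4,3,0)_9 → 4³ + 3³ + 0³ = 91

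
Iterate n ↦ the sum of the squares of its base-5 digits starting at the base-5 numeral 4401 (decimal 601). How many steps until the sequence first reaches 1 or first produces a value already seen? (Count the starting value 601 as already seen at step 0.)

4

601 = (4,4,0,1)_5 → 4² + 4² + 0² + 1² = 33
33 = (1,1,3)_5 → 1² + 1² + 3² = 11
11 = (2,1)_5 → 2² + 1² = 5
5 = (1,0)_5 → 1² + 0² = 1  — reached 1.
That took 4 steps.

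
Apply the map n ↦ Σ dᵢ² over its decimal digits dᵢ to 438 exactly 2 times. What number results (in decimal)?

145

438 → 4² + 3² + 8² = 16 + 9 + 64 = 89
89 → 8² + 9² = 64 + 81 = 145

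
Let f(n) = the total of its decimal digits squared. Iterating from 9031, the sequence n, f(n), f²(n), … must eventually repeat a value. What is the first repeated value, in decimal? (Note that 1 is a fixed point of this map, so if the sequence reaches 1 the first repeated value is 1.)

1

9031 → 9² + 0² + 3² + 1² = 81 + 0 + 9 + 1 = 91
91 → 9² + 1² = 81 + 1 = 82
82 → 8² + 2² = 64 + 4 = 68
68 → 6² + 8² = 36 + 64 = 100
100 → 1² + 0² + 0² = 1 + 0 + 0 = 1  — reached the fixed point 1.
1 → 1, so 1 is the first repeated value.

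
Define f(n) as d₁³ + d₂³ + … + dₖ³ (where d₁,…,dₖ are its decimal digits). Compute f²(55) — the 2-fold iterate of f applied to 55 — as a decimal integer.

133

55 → 5³ + 5³ = 250
250 → 2³ + 5³ + 0³ = 133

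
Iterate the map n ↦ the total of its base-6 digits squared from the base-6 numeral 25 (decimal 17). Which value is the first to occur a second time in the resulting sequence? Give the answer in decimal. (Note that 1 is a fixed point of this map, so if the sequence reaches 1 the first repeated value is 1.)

17 = (2,5)_6 → 2² + 5² = 29
29 = (4,5)_6 → 4² + 5² = 41
41 = (1,0,5)_6 → 1² + 0² + 5² = 26
26 = (4,2)_6 → 4² + 2² = 20
20 = (3,2)_6 → 3² + 2² = 13
13 = (2,1)_6 → 2² + 1² = 5
5 = (5)_6 → 5² = 25
25 = (4,1)_6 → 4² + 1² = 17  — 17 already appeared earlier.

17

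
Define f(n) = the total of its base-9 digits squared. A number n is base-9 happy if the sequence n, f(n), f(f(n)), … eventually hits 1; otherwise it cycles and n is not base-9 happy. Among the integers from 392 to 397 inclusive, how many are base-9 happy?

392: 392 → 90 → 2 → 4 → 16 → 50 → 50  — not base-9 happy
393: 393 → 101 → 9 → 1  — base-9 happy
394: 394 → 114 → 46 → 26 → 68 → 74 → 68  — not base-9 happy
395: 395 → 129 → 35 → 73 → 65 → 53 → 89 → 65  — not base-9 happy
396: 396 → 80 → 128 → 30 → 18 → 4 → 16 → 50 → 50  — not base-9 happy
397: 397 → 81 → 1  — base-9 happy
base-9 happy: 393, 397

2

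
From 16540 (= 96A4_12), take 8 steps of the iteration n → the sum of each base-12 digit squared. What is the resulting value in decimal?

65

16540 = (9,6,10,4)_12 → 9² + 6² + 10² + 4² = 233
233 = (1,7,5)_12 → 1² + 7² + 5² = 75
75 = (6,3)_12 → 6² + 3² = 45
45 = (3,9)_12 → 3² + 9² = 90
90 = (7,6)_12 → 7² + 6² = 85
85 = (7,1)_12 → 7² + 1² = 50
50 = (4,2)_12 → 4² + 2² = 20
20 = (1,8)_12 → 1² + 8² = 65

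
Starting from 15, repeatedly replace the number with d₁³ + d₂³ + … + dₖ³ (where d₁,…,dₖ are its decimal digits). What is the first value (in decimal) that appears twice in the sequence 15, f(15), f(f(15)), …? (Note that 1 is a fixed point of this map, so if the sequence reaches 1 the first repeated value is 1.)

15 → 1³ + 5³ = 126
126 → 1³ + 2³ + 6³ = 225
225 → 2³ + 2³ + 5³ = 141
141 → 1³ + 4³ + 1³ = 66
66 → 6³ + 6³ = 432
432 → 4³ + 3³ + 2³ = 99
99 → 9³ + 9³ = 1458
1458 → 1³ + 4³ + 5³ + 8³ = 702
702 → 7³ + 0³ + 2³ = 351
351 → 3³ + 5³ + 1³ = 153
153 → 1³ + 5³ + 3³ = 153  — 153 already appeared earlier.

153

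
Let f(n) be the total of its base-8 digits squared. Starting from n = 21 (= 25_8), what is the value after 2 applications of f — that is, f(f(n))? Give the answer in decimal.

34

21 = (2,5)_8 → 2² + 5² = 29
29 = (3,5)_8 → 3² + 5² = 34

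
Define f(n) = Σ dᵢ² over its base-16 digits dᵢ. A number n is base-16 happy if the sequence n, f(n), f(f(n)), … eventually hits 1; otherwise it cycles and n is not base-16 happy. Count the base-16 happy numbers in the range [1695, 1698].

1

1695: 1695 → 342 → 62 → 205 → 313 → 91 → 146 → 85 → 50 → 13 → 169 → 181 → 146  — not base-16 happy
1696: 1696 → 136 → 128 → 64 → 16 → 1  — base-16 happy
1697: 1697 → 137 → 145 → 82 → 29 → 170 → 200 → 208 → 169 → 181 → 146 → 85 → 50 → 13 → 169  — not base-16 happy
1698: 1698 → 140 → 208 → 169 → 181 → 146 → 85 → 50 → 13 → 169  — not base-16 happy
base-16 happy: 1696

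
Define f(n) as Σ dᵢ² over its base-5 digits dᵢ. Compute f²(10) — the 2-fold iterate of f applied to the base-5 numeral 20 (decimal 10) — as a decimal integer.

16

10 = (2,0)_5 → 2² + 0² = 4
4 = (4)_5 → 4² = 16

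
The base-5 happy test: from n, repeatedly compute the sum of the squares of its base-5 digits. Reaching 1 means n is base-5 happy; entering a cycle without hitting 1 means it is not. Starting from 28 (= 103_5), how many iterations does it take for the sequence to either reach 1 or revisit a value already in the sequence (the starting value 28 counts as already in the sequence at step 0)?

28 = (1,0,3)_5 → 1² + 0² + 3² = 10
10 = (2,0)_5 → 2² + 0² = 4
4 = (4)_5 → 4² = 16
16 = (3,1)_5 → 3² + 1² = 10  — 10 repeats.
That took 4 steps.

4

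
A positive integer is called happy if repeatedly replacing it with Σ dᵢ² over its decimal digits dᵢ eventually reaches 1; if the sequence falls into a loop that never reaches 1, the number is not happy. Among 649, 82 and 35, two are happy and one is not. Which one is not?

35

649: 649 → 133 → 19 → 82 → 68 → 100 → 1  — reaches 1 (happy)
82: 82 → 68 → 100 → 1  — reaches 1 (happy)
35: 35 → 34 → 25 → 29 → 85 → 89 → 145 → 42 → 20 → 4 → 16 → 37 → 58 → 89  — repeats 89 (not happy)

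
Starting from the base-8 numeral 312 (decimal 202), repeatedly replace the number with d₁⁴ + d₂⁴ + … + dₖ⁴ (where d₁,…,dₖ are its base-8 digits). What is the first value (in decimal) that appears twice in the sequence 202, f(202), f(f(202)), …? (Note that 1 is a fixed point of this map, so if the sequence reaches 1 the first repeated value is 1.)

273

202 = (3,1,2)_8 → 3⁴ + 1⁴ + 2⁴ = 98
98 = (1,4,2)_8 → 1⁴ + 4⁴ + 2⁴ = 273
273 = (4,2,1)_8 → 4⁴ + 2⁴ + 1⁴ = 273  — 273 already appeared earlier.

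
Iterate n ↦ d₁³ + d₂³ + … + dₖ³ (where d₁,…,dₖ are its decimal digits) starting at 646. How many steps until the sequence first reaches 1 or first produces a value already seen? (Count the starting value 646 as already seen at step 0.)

5

646 → 6³ + 4³ + 6³ = 216 + 64 + 216 = 496
496 → 4³ + 9³ + 6³ = 64 + 729 + 216 = 1009
1009 → 1³ + 0³ + 0³ + 9³ = 1 + 0 + 0 + 729 = 730
730 → 7³ + 3³ + 0³ = 343 + 27 + 0 = 370
370 → 3³ + 7³ + 0³ = 27 + 343 + 0 = 370  — 370 repeats.
That took 5 steps.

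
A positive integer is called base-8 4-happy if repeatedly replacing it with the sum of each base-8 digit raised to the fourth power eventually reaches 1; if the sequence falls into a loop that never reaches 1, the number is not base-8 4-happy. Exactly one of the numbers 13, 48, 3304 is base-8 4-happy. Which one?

13: 13 → 626 → 1314 → 544 → 257 → 257  — repeats 257 (not base-8 4-happy)
48: 48 → 1296 → 288 → 512 → 1  — reaches 1 (base-8 4-happy)
3304: 3304 → 2002 → 2514 → 2689 → 642 → 33 → 257 → 257  — repeats 257 (not base-8 4-happy)

48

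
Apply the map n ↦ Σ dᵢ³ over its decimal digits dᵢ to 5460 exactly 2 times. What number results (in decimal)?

5460 → 405
405 → 189

189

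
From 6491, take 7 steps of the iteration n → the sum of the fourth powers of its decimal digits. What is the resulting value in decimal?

6491 → 6⁴ + 4⁴ + 9⁴ + 1⁴ = 1296 + 256 + 6561 + 1 = 8114
8114 → 8⁴ + 1⁴ + 1⁴ + 4⁴ = 4096 + 1 + 1 + 256 = 4354
4354 → 4⁴ + 3⁴ + 5⁴ + 4⁴ = 256 + 81 + 625 + 256 = 1218
1218 → 1⁴ + 2⁴ + 1⁴ + 8⁴ = 1 + 16 + 1 + 4096 = 4114
4114 → 4⁴ + 1⁴ + 1⁴ + 4⁴ = 256 + 1 + 1 + 256 = 514
514 → 5⁴ + 1⁴ + 4⁴ = 625 + 1 + 256 = 882
882 → 8⁴ + 8⁴ + 2⁴ = 4096 + 4096 + 16 = 8208

8208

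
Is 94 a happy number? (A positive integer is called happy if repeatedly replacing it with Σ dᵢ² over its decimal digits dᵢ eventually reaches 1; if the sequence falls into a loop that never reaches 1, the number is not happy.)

94 → 9² + 4² = 81 + 16 = 97
97 → 9² + 7² = 81 + 49 = 130
130 → 1² + 3² + 0² = 1 + 9 + 0 = 10
10 → 1² + 0² = 1 + 0 = 1  — reached 1.

happy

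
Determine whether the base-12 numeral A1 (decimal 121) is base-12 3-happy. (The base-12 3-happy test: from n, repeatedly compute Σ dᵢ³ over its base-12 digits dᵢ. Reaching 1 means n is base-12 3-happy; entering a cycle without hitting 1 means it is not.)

121 = (10,1)_12 → 1001
1001 = (6,11,5)_12 → 1672
1672 = (11,7,4)_12 → 1738
1738 = (1,0,0,10)_12 → 1001  — 1001 already seen; the sequence cycles without reaching 1.

not base-12 3-happy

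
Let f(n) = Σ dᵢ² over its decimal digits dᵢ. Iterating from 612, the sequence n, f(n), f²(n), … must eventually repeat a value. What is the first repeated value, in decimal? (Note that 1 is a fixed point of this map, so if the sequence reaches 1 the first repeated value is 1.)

89

612 → 6² + 1² + 2² = 36 + 1 + 4 = 41
41 → 4² + 1² = 16 + 1 = 17
17 → 1² + 7² = 1 + 49 = 50
50 → 5² + 0² = 25 + 0 = 25
25 → 2² + 5² = 4 + 25 = 29
29 → 2² + 9² = 4 + 81 = 85
85 → 8² + 5² = 64 + 25 = 89
89 → 8² + 9² = 64 + 81 = 145
145 → 1² + 4² + 5² = 1 + 16 + 25 = 42
42 → 4² + 2² = 16 + 4 = 20
20 → 2² + 0² = 4 + 0 = 4
4 → 4² = 16
16 → 1² + 6² = 1 + 36 = 37
37 → 3² + 7² = 9 + 49 = 58
58 → 5² + 8² = 25 + 64 = 89  — 89 already appeared earlier.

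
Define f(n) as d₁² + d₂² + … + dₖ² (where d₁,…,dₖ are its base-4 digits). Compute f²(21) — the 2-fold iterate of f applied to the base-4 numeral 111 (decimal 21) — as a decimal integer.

21 = (1,1,1)_4 → 1² + 1² + 1² = 3
3 = (3)_4 → 3² = 9

9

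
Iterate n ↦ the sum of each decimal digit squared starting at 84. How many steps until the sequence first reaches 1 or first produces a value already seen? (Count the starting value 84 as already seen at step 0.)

84 → 8² + 4² = 80
80 → 8² + 0² = 64
64 → 6² + 4² = 52
52 → 5² + 2² = 29
29 → 2² + 9² = 85
85 → 8² + 5² = 89
89 → 8² + 9² = 145
145 → 1² + 4² + 5² = 42
42 → 4² + 2² = 20
20 → 2² + 0² = 4
4 → 4² = 16
16 → 1² + 6² = 37
37 → 3² + 7² = 58
58 → 5² + 8² = 89  — 89 repeats.
That took 14 steps.

14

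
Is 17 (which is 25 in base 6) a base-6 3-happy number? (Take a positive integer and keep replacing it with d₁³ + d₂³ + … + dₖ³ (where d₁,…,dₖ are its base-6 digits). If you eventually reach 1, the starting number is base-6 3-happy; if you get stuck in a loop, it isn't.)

17 = (2,5)_6 → 2³ + 5³ = 133
133 = (3,4,1)_6 → 3³ + 4³ + 1³ = 92
92 = (2,3,2)_6 → 2³ + 3³ + 2³ = 43
43 = (1,1,1)_6 → 1³ + 1³ + 1³ = 3
3 = (3)_6 → 3³ = 27
27 = (4,3)_6 → 4³ + 3³ = 91
91 = (2,3,1)_6 → 2³ + 3³ + 1³ = 36
36 = (1,0,0)_6 → 1³ + 0³ + 0³ = 1  — reached 1.

base-6 3-happy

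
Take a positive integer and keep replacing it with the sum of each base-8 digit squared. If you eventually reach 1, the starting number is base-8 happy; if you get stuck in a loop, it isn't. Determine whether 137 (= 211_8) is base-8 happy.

137 = (2,1,1)_8 → 2² + 1² + 1² = 6
6 = (6)_8 → 6² = 36
36 = (4,4)_8 → 4² + 4² = 32
32 = (4,0)_8 → 4² + 0² = 16
16 = (2,0)_8 → 2² + 0² = 4
4 = (4)_8 → 4² = 16  — 16 already seen; the sequence cycles without reaching 1.

not base-8 happy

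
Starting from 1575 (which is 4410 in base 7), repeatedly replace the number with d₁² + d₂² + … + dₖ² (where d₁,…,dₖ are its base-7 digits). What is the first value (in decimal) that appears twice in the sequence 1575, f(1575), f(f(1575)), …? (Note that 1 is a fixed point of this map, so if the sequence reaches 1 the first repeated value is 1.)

1575 = (4,4,1,0)_7 → 33
33 = (4,5)_7 → 41
41 = (5,6)_7 → 61
61 = (1,1,5)_7 → 27
27 = (3,6)_7 → 45
45 = (6,3)_7 → 45  — 45 already appeared earlier.

45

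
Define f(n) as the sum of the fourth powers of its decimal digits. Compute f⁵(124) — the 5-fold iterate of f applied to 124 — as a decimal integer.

124 → 1⁴ + 2⁴ + 4⁴ = 273
273 → 2⁴ + 7⁴ + 3⁴ = 2498
2498 → 2⁴ + 4⁴ + 9⁴ + 8⁴ = 10929
10929 → 1⁴ + 0⁴ + 9⁴ + 2⁴ + 9⁴ = 13139
13139 → 1⁴ + 3⁴ + 1⁴ + 3⁴ + 9⁴ = 6725

6725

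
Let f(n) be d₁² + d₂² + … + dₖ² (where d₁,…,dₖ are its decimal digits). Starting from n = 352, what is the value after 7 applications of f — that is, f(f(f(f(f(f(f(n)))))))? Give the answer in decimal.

352 → 3² + 5² + 2² = 9 + 25 + 4 = 38
38 → 3² + 8² = 9 + 64 = 73
73 → 7² + 3² = 49 + 9 = 58
58 → 5² + 8² = 25 + 64 = 89
89 → 8² + 9² = 64 + 81 = 145
145 → 1² + 4² + 5² = 1 + 16 + 25 = 42
42 → 4² + 2² = 16 + 4 = 20

20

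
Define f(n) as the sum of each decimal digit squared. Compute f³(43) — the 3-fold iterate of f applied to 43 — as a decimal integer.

85

43 → 4² + 3² = 16 + 9 = 25
25 → 2² + 5² = 4 + 25 = 29
29 → 2² + 9² = 4 + 81 = 85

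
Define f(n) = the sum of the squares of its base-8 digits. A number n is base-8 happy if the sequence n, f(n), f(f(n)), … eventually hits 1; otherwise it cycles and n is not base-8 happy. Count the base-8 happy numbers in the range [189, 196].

189: 189 → 78 → 38 → 52 → 52  (repeats 52)
190: 190 → 89 → 11 → 10 → 5 → 25 → 10  (repeats 10)
191: 191 → 102 → 53 → 61 → 74 → 6 → 36 → 32 → 16 → 4 → 16  (repeats 16)
192: 192 → 9 → 2 → 4 → 16 → 4  (repeats 4)
193: 193 → 10 → 5 → 25 → 10  (repeats 10)
194: 194 → 13 → 26 → 13  (repeats 13)
195: 195 → 18 → 8 → 1  (reaches 1)
196: 196 → 25 → 10 → 5 → 25  (repeats 25)
base-8 happy: 195

1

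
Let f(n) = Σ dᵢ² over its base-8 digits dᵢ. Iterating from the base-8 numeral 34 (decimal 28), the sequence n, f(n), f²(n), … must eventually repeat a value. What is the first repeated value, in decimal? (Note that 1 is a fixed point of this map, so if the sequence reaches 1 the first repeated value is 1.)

28 = (3,4)_8 → 25
25 = (3,1)_8 → 10
10 = (1,2)_8 → 5
5 = (5)_8 → 25  — 25 already appeared earlier.

25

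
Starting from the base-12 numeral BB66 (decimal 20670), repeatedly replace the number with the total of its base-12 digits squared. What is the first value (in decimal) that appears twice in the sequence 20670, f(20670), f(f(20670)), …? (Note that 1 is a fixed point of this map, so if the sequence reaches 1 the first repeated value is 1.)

20670 = (11,11,6,6)_12 → 11² + 11² + 6² + 6² = 121 + 121 + 36 + 36 = 314
314 = (2,2,2)_12 → 2² + 2² + 2² = 4 + 4 + 4 = 12
12 = (1,0)_12 → 1² + 0² = 1 + 0 = 1  — reached the fixed point 1.
1 → 1, so 1 is the first repeated value.

1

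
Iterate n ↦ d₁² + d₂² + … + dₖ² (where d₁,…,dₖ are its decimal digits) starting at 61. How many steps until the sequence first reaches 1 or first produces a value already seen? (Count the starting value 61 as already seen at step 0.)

61 → 6² + 1² = 37
37 → 3² + 7² = 58
58 → 5² + 8² = 89
89 → 8² + 9² = 145
145 → 1² + 4² + 5² = 42
42 → 4² + 2² = 20
20 → 2² + 0² = 4
4 → 4² = 16
16 → 1² + 6² = 37  — 37 repeats.
That took 9 steps.

9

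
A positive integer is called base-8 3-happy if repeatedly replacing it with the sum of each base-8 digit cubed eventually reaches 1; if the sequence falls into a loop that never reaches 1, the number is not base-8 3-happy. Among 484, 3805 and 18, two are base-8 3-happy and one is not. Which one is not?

484

484: 484 → 471 → 694 → 441 → 560 → 217 → 55 → 559 → 469 → 476 → 434 → 440 → 559  — repeats 559 (not base-8 3-happy)
3805: 3805 → 522 → 10 → 9 → 2 → 8 → 1  — reaches 1 (base-8 3-happy)
18: 18 → 16 → 8 → 1  — reaches 1 (base-8 3-happy)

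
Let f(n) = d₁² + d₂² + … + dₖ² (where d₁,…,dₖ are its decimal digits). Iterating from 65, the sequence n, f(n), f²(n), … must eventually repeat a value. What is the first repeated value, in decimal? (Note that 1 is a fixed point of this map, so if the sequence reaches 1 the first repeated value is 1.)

65 → 6² + 5² = 36 + 25 = 61
61 → 6² + 1² = 36 + 1 = 37
37 → 3² + 7² = 9 + 49 = 58
58 → 5² + 8² = 25 + 64 = 89
89 → 8² + 9² = 64 + 81 = 145
145 → 1² + 4² + 5² = 1 + 16 + 25 = 42
42 → 4² + 2² = 16 + 4 = 20
20 → 2² + 0² = 4 + 0 = 4
4 → 4² = 16
16 → 1² + 6² = 1 + 36 = 37  — 37 already appeared earlier.

37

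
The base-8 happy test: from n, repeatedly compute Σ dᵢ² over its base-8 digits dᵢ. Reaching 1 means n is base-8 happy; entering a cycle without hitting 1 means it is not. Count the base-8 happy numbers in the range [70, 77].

2

70: 70 → 37 → 41 → 26 → 13 → 26  — not base-8 happy
71: 71 → 50 → 40 → 25 → 10 → 5 → 25  — not base-8 happy
72: 72 → 2 → 4 → 16 → 4  — not base-8 happy
73: 73 → 3 → 9 → 2 → 4 → 16 → 4  — not base-8 happy
74: 74 → 6 → 36 → 32 → 16 → 4 → 16  — not base-8 happy
75: 75 → 11 → 10 → 5 → 25 → 10  — not base-8 happy
76: 76 → 18 → 8 → 1  — base-8 happy
77: 77 → 27 → 18 → 8 → 1  — base-8 happy
base-8 happy: 76, 77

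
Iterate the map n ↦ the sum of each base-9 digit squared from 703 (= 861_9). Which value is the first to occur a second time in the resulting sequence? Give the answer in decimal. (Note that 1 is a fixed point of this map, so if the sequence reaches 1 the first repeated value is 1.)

703 = (8,6,1)_9 → 8² + 6² + 1² = 64 + 36 + 1 = 101
101 = (1,2,2)_9 → 1² + 2² + 2² = 1 + 4 + 4 = 9
9 = (1,0)_9 → 1² + 0² = 1 + 0 = 1  — reached the fixed point 1.
1 → 1, so 1 is the first repeated value.

1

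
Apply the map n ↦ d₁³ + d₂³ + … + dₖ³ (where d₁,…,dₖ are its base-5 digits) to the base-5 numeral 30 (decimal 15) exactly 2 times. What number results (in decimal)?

15 = (3,0)_5 → 3³ + 0³ = 27
27 = (1,0,2)_5 → 1³ + 0³ + 2³ = 9

9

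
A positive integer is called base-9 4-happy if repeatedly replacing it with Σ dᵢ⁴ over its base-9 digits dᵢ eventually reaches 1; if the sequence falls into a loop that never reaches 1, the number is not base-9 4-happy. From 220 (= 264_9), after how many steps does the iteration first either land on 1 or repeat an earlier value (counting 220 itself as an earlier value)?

11

220 = (2,6,4)_9 → 2⁴ + 6⁴ + 4⁴ = 16 + 1296 + 256 = 1568
1568 = (2,1,3,2)_9 → 2⁴ + 1⁴ + 3⁴ + 2⁴ = 16 + 1 + 81 + 16 = 114
114 = (1,3,6)_9 → 1⁴ + 3⁴ + 6⁴ = 1 + 81 + 1296 = 1378
1378 = (1,8,0,1)_9 → 1⁴ + 8⁴ + 0⁴ + 1⁴ = 1 + 4096 + 0 + 1 = 4098
4098 = (5,5,5,3)_9 → 5⁴ + 5⁴ + 5⁴ + 3⁴ = 625 + 625 + 625 + 81 = 1956
1956 = (2,6,1,3)_9 → 2⁴ + 6⁴ + 1⁴ + 3⁴ = 16 + 1296 + 1 + 81 = 1394
1394 = (1,8,1,8)_9 → 1⁴ + 8⁴ + 1⁴ + 8⁴ = 1 + 4096 + 1 + 4096 = 8194
8194 = (1,2,2,1,4)_9 → 1⁴ + 2⁴ + 2⁴ + 1⁴ + 4⁴ = 1 + 16 + 16 + 1 + 256 = 290
290 = (3,5,2)_9 → 3⁴ + 5⁴ + 2⁴ = 81 + 625 + 16 = 722
722 = (8,8,2)_9 → 8⁴ + 8⁴ + 2⁴ = 4096 + 4096 + 16 = 8208
8208 = (1,2,2,3,0)_9 → 1⁴ + 2⁴ + 2⁴ + 3⁴ + 0⁴ = 1 + 16 + 16 + 81 + 0 = 114  — 114 repeats.
That took 11 steps.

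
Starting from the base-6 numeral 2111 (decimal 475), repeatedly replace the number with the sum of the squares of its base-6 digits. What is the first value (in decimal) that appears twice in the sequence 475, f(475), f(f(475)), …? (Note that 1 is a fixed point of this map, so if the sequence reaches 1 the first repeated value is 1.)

20

475 = (2,1,1,1)_6 → 7
7 = (1,1)_6 → 2
2 = (2)_6 → 4
4 = (4)_6 → 16
16 = (2,4)_6 → 20
20 = (3,2)_6 → 13
13 = (2,1)_6 → 5
5 = (5)_6 → 25
25 = (4,1)_6 → 17
17 = (2,5)_6 → 29
29 = (4,5)_6 → 41
41 = (1,0,5)_6 → 26
26 = (4,2)_6 → 20  — 20 already appeared earlier.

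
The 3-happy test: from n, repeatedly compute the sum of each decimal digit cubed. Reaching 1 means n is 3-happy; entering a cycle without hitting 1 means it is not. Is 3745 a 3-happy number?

not 3-happy

3745 → 3³ + 7³ + 4³ + 5³ = 27 + 343 + 64 + 125 = 559
559 → 5³ + 5³ + 9³ = 125 + 125 + 729 = 979
979 → 9³ + 7³ + 9³ = 729 + 343 + 729 = 1801
1801 → 1³ + 8³ + 0³ + 1³ = 1 + 512 + 0 + 1 = 514
514 → 5³ + 1³ + 4³ = 125 + 1 + 64 = 190
190 → 1³ + 9³ + 0³ = 1 + 729 + 0 = 730
730 → 7³ + 3³ + 0³ = 343 + 27 + 0 = 370
370 → 3³ + 7³ + 0³ = 27 + 343 + 0 = 370  — 370 already seen; the sequence cycles without reaching 1.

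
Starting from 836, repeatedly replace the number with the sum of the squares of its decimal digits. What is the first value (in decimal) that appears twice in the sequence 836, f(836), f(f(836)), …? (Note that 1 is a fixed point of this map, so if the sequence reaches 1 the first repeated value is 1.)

1

836 → 8² + 3² + 6² = 64 + 9 + 36 = 109
109 → 1² + 0² + 9² = 1 + 0 + 81 = 82
82 → 8² + 2² = 64 + 4 = 68
68 → 6² + 8² = 36 + 64 = 100
100 → 1² + 0² + 0² = 1 + 0 + 0 = 1  — reached the fixed point 1.
1 → 1, so 1 is the first repeated value.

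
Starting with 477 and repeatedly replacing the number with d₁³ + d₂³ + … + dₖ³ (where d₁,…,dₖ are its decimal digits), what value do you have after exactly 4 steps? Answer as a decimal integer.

1080

477 → 750
750 → 468
468 → 792
792 → 1080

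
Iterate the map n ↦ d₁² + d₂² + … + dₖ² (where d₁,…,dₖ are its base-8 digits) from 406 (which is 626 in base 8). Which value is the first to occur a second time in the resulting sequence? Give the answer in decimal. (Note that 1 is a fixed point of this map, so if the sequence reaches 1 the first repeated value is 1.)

1

406 = (6,2,6)_8 → 6² + 2² + 6² = 36 + 4 + 36 = 76
76 = (1,1,4)_8 → 1² + 1² + 4² = 1 + 1 + 16 = 18
18 = (2,2)_8 → 2² + 2² = 4 + 4 = 8
8 = (1,0)_8 → 1² + 0² = 1 + 0 = 1  — reached the fixed point 1.
1 → 1, so 1 is the first repeated value.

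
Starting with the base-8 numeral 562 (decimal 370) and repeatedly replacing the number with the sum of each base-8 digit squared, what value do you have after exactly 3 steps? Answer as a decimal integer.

4

370 = (5,6,2)_8 → 5² + 6² + 2² = 65
65 = (1,0,1)_8 → 1² + 0² + 1² = 2
2 = (2)_8 → 2² = 4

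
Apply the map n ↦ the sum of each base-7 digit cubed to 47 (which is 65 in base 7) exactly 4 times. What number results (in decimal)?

47 = (6,5)_7 → 341
341 = (6,6,5)_7 → 557
557 = (1,4,2,4)_7 → 137
137 = (2,5,4)_7 → 197

197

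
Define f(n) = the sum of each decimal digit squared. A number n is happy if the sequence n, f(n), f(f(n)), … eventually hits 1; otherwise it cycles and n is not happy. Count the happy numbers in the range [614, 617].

1

614: 614 → 53 → 34 → 25 → 29 → 85 → 89 → 145 → 42 → 20 → 4 → 16 → 37 → 58 → 89  (repeats 89)
615: 615 → 62 → 40 → 16 → 37 → 58 → 89 → 145 → 42 → 20 → 4 → 16  (repeats 16)
616: 616 → 73 → 58 → 89 → 145 → 42 → 20 → 4 → 16 → 37 → 58  (repeats 58)
617: 617 → 86 → 100 → 1  (reaches 1)
happy: 617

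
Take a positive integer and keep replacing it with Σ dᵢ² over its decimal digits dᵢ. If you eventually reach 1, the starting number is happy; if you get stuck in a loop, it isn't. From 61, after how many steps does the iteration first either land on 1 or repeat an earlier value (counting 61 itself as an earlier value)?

61 → 6² + 1² = 37
37 → 3² + 7² = 58
58 → 5² + 8² = 89
89 → 8² + 9² = 145
145 → 1² + 4² + 5² = 42
42 → 4² + 2² = 20
20 → 2² + 0² = 4
4 → 4² = 16
16 → 1² + 6² = 37  — 37 repeats.
That took 9 steps.

9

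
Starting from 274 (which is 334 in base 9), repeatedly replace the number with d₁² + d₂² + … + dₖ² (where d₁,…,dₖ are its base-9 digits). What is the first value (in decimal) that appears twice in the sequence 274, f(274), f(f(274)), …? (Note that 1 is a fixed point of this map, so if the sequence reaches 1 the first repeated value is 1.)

274 = (3,3,4)_9 → 3² + 3² + 4² = 9 + 9 + 16 = 34
34 = (3,7)_9 → 3² + 7² = 9 + 49 = 58
58 = (6,4)_9 → 6² + 4² = 36 + 16 = 52
52 = (5,7)_9 → 5² + 7² = 25 + 49 = 74
74 = (8,2)_9 → 8² + 2² = 64 + 4 = 68
68 = (7,5)_9 → 7² + 5² = 49 + 25 = 74  — 74 already appeared earlier.

74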